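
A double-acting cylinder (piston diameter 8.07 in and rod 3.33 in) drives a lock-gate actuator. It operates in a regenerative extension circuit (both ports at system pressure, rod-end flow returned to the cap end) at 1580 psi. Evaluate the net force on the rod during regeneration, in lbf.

With equal pressure on both faces, forces on the annular region cancel; the net push is pressure × rod cross-section.
Rod cross-section A_rod = π/4 × (3.33 in)² = 8.709 in^2
F = P × A_rod

F ≈ 13800 lbf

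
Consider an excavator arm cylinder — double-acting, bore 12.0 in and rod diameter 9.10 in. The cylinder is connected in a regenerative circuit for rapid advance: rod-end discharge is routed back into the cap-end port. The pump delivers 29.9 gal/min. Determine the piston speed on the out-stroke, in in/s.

v ≈ 1.77 in/s

In regeneration the rod-end outflow joins the pump flow into the cap end, so the net volume the pump must supply per unit advance equals the rod cross-section area.
Rod cross-section A_rod = π/4 × (9.10 in)² = 65.04 in^2
v = Q_pump / A_rod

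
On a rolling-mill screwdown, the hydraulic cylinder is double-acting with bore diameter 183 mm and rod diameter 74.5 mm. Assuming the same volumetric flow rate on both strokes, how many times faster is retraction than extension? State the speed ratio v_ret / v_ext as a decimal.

Cap-side area A_cap = π/4 × (183 mm)² = 26300 mm^2
Rod-side annular area A_ann = π/4 × (183² − 74.5²) = 21940 mm^2
For equal Q, v ∝ 1/A, so v_ret/v_ext = A_cap/A_ann.

v_ret/v_ext ≈ 1.20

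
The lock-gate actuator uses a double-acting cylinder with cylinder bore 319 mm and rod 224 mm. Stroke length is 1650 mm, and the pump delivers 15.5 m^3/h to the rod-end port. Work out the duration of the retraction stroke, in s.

Rod-side annular area A_ann = π/4 × (319² − 224²) = 40510 mm^2
Swept volume V = A × L; t = V / Q = A·L / Q

t ≈ 15.5 s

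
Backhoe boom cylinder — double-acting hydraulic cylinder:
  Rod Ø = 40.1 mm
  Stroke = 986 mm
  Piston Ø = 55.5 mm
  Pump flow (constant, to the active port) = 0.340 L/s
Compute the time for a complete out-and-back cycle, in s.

t ≈ 10.4 s

Cap-side area A_cap = π/4 × (55.5 mm)² = 2419 mm^2
Rod-side annular area A_ann = π/4 × (55.5² − 40.1²) = 1156 mm^2
t_ext = A_cap·L/Q = 7.016 s
t_ret = A_ann·L/Q = 3.353 s
t_cycle = t_ext + t_ret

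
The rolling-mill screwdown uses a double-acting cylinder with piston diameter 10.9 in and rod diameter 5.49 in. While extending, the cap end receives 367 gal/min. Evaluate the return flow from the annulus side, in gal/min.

Q_out ≈ 274 gal/min

Cap-side area A_cap = π/4 × (10.9 in)² = 93.31 in^2
Rod-side annular area A_ann = π/4 × (10.9² − 5.49²) = 69.64 in^2
Piston speed v = Q_in/A_cap; rod-end outflow Q_out = v × A_ann = Q_in × A_ann/A_cap.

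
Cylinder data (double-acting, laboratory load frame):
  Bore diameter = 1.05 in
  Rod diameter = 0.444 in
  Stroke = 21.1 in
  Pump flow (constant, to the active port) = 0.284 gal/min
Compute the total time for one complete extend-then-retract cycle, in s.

Cap-side area A_cap = π/4 × (1.05 in)² = 0.8659 in^2
Rod-side annular area A_ann = π/4 × (1.05² − 0.444²) = 0.7111 in^2
t_ext = A_cap·L/Q = 16.71 s
t_ret = A_ann·L/Q = 13.72 s
t_cycle = t_ext + t_ret

t ≈ 30.4 s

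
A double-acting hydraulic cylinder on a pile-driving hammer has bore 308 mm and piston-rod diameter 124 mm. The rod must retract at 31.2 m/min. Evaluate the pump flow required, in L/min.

Q ≈ 1950 L/min

Rod-side annular area A_ann = π/4 × (308² − 124²) = 62430 mm^2
Q = A × v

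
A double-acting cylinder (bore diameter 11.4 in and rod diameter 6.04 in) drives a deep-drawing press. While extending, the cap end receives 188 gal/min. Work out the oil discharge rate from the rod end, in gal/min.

Q_out ≈ 135 gal/min

Cap-side area A_cap = π/4 × (11.4 in)² = 102.1 in^2
Rod-side annular area A_ann = π/4 × (11.4² − 6.04²) = 73.42 in^2
Piston speed v = Q_in/A_cap; rod-end outflow Q_out = v × A_ann = Q_in × A_ann/A_cap.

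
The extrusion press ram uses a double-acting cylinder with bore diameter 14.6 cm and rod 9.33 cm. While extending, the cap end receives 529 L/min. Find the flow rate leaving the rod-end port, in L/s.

Cap-side area A_cap = π/4 × (14.6 cm)² = 167.4 cm^2
Rod-side annular area A_ann = π/4 × (14.6² − 9.33²) = 99.05 cm^2
Piston speed v = Q_in/A_cap; rod-end outflow Q_out = v × A_ann = Q_in × A_ann/A_cap.

Q_out ≈ 5.22 L/s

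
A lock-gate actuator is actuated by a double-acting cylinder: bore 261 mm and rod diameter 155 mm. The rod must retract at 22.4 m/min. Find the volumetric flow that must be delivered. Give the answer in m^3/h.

Rod-side annular area A_ann = π/4 × (261² − 155²) = 34630 mm^2
Q = A × v

Q ≈ 46.5 m^3/h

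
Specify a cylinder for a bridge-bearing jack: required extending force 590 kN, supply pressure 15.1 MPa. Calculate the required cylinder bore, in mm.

D ≈ 223 mm

Extension force acts on the full piston face: F = P × (π/4)D².
D = √(4F / (πP)) = √(4 × 590 kN / (π × 15.1 MPa))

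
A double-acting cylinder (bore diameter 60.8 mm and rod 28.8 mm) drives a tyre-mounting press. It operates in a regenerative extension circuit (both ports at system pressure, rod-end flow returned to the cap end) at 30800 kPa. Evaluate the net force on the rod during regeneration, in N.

F ≈ 20100 N

With equal pressure on both faces, forces on the annular region cancel; the net push is pressure × rod cross-section.
Rod cross-section A_rod = π/4 × (28.8 mm)² = 651.4 mm^2
F = P × A_rod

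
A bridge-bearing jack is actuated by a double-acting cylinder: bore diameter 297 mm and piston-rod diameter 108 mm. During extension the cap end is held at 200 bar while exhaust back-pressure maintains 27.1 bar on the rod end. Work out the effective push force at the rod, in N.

Cap-side area A_cap = π/4 × (297 mm)² = 69280 mm^2
Rod-side annular area A_ann = π/4 × (297² − 108²) = 60120 mm^2
Net thrust = P_cap·A_cap − P_rod·A_ann = 1.386e6 N − 1.629e5 N

F ≈ 1.22e6 N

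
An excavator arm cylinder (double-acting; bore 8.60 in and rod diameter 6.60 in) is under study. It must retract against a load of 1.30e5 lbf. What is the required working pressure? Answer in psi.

P ≈ 5440 psi

Rod-side annular area A_ann = π/4 × (8.60² − 6.60²) = 23.88 in^2
Retraction: pressure acts on the annular area.
P = F / A = 1.30e5 lbf / A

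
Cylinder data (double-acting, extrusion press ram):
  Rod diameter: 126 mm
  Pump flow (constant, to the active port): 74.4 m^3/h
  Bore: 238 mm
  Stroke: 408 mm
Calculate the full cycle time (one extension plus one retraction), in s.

Cap-side area A_cap = π/4 × (238 mm)² = 44490 mm^2
Rod-side annular area A_ann = π/4 × (238² − 126²) = 32020 mm^2
t_ext = A_cap·L/Q = 0.8783 s
t_ret = A_ann·L/Q = 0.6321 s
t_cycle = t_ext + t_ret

t ≈ 1.51 s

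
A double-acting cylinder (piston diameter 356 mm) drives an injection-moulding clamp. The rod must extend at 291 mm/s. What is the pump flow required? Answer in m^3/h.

Cap-side area A_cap = π/4 × (356 mm)² = 99540 mm^2
Q = A × v

Q ≈ 104 m^3/h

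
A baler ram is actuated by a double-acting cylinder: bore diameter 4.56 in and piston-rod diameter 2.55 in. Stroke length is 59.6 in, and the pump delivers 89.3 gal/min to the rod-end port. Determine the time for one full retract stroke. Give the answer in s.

Rod-side annular area A_ann = π/4 × (4.56² − 2.55²) = 11.22 in^2
Swept volume V = A × L; t = V / Q = A·L / Q

t ≈ 1.95 s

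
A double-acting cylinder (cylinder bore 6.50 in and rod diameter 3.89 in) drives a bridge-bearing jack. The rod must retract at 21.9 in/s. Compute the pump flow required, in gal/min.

Q ≈ 121 gal/min

Rod-side annular area A_ann = π/4 × (6.50² − 3.89²) = 21.30 in^2
Q = A × v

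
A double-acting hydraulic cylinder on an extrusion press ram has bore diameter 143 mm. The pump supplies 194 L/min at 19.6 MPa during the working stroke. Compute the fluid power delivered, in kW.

W ≈ 63.4 kW

Hydraulic power = P × Q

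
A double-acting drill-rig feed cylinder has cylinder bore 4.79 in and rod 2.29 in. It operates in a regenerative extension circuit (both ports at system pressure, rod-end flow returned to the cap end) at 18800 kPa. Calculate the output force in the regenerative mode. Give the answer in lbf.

With equal pressure on both faces, forces on the annular region cancel; the net push is pressure × rod cross-section.
Rod cross-section A_rod = π/4 × (2.29 in)² = 4.119 in^2
F = P × A_rod

F ≈ 11200 lbf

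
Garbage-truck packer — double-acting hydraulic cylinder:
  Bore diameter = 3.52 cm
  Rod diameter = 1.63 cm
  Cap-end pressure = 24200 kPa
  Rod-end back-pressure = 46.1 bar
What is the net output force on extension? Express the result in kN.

Cap-side area A_cap = π/4 × (3.52 cm)² = 9.731 cm^2
Rod-side annular area A_ann = π/4 × (3.52² − 1.63²) = 7.645 cm^2
Net thrust = P_cap·A_cap − P_rod·A_ann = 23.55 kN − 3.524 kN

F ≈ 20.0 kN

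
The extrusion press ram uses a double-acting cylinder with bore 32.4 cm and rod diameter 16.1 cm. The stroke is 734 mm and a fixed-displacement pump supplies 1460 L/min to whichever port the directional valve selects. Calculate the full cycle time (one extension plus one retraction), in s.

Cap-side area A_cap = π/4 × (32.4 cm)² = 824.5 cm^2
Rod-side annular area A_ann = π/4 × (32.4² − 16.1²) = 620.9 cm^2
t_ext = A_cap·L/Q = 2.487 s
t_ret = A_ann·L/Q = 1.873 s
t_cycle = t_ext + t_ret

t ≈ 4.36 s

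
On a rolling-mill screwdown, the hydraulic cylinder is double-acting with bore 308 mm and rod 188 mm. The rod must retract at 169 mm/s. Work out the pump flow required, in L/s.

Q ≈ 7.90 L/s

Rod-side annular area A_ann = π/4 × (308² − 188²) = 46750 mm^2
Q = A × v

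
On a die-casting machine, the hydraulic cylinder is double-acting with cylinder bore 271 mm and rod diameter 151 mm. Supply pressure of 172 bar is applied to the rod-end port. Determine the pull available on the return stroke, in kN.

Rod-side annular area A_ann = π/4 × (271² − 151²) = 39770 mm^2
On retraction the pressure acts on the annular area (bore minus rod).
F = P × A_ann

F ≈ 684 kN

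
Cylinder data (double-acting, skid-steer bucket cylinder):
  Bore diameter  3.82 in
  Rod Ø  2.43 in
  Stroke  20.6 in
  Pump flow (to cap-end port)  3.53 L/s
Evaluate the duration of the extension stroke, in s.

Cap-side area A_cap = π/4 × (3.82 in)² = 11.46 in^2
Swept volume V = A × L; t = V / Q = A·L / Q

t ≈ 1.10 s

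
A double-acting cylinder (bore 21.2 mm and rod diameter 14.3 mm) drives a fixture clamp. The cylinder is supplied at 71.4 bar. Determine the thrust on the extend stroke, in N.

F ≈ 2520 N

Cap-side area A_cap = π/4 × (21.2 mm)² = 353.0 mm^2
F = P × A_cap = 71.4 bar × A_cap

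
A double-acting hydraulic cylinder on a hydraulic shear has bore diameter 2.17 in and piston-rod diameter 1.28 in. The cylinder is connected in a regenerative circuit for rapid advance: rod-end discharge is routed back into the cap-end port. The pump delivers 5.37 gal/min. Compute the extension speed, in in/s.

v ≈ 16.1 in/s

In regeneration the rod-end outflow joins the pump flow into the cap end, so the net volume the pump must supply per unit advance equals the rod cross-section area.
Rod cross-section A_rod = π/4 × (1.28 in)² = 1.287 in^2
v = Q_pump / A_rod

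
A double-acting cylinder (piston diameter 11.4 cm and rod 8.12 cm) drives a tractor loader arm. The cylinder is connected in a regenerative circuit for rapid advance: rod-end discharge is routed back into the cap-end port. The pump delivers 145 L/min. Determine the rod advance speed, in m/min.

In regeneration the rod-end outflow joins the pump flow into the cap end, so the net volume the pump must supply per unit advance equals the rod cross-section area.
Rod cross-section A_rod = π/4 × (8.12 cm)² = 51.78 cm^2
v = Q_pump / A_rod

v ≈ 28.0 m/min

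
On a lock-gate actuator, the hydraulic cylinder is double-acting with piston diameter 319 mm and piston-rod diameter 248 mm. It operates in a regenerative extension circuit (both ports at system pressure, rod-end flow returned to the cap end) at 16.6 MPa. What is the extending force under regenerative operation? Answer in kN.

F ≈ 802 kN

With equal pressure on both faces, forces on the annular region cancel; the net push is pressure × rod cross-section.
Rod cross-section A_rod = π/4 × (248 mm)² = 48310 mm^2
F = P × A_rod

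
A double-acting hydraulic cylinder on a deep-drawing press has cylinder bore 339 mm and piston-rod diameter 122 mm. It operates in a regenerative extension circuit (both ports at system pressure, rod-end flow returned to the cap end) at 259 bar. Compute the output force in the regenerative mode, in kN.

F ≈ 303 kN

With equal pressure on both faces, forces on the annular region cancel; the net push is pressure × rod cross-section.
Rod cross-section A_rod = π/4 × (122 mm)² = 11690 mm^2
F = P × A_rod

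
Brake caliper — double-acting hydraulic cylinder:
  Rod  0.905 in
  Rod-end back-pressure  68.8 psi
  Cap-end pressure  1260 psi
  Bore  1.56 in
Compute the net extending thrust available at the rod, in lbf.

Cap-side area A_cap = π/4 × (1.56 in)² = 1.911 in^2
Rod-side annular area A_ann = π/4 × (1.56² − 0.905²) = 1.268 in^2
Net thrust = P_cap·A_cap − P_rod·A_ann = 2408 lbf − 87.24 lbf

F ≈ 2320 lbf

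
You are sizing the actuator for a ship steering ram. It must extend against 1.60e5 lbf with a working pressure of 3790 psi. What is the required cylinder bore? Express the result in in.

Extension force acts on the full piston face: F = P × (π/4)D².
D = √(4F / (πP)) = √(4 × 1.60e5 lbf / (π × 3790 psi))

D ≈ 7.33 in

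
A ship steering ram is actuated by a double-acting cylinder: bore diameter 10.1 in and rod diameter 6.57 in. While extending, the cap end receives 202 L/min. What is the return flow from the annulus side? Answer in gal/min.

Cap-side area A_cap = π/4 × (10.1 in)² = 80.12 in^2
Rod-side annular area A_ann = π/4 × (10.1² − 6.57²) = 46.22 in^2
Piston speed v = Q_in/A_cap; rod-end outflow Q_out = v × A_ann = Q_in × A_ann/A_cap.

Q_out ≈ 30.8 gal/min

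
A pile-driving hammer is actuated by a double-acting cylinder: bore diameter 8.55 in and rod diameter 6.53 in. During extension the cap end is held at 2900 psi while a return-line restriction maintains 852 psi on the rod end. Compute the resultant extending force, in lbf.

F ≈ 1.46e5 lbf

Cap-side area A_cap = π/4 × (8.55 in)² = 57.41 in^2
Rod-side annular area A_ann = π/4 × (8.55² − 6.53²) = 23.92 in^2
Net thrust = P_cap·A_cap − P_rod·A_ann = 1.665e5 lbf − 20380 lbf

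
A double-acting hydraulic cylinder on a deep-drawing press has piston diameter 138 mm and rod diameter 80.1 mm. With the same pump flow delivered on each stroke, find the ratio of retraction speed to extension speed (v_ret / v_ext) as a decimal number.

v_ret/v_ext ≈ 1.51

Cap-side area A_cap = π/4 × (138 mm)² = 14960 mm^2
Rod-side annular area A_ann = π/4 × (138² − 80.1²) = 9918 mm^2
For equal Q, v ∝ 1/A, so v_ret/v_ext = A_cap/A_ann.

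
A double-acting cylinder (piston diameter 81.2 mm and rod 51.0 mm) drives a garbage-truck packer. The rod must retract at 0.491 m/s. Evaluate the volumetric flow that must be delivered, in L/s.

Q ≈ 1.54 L/s

Rod-side annular area A_ann = π/4 × (81.2² − 51.0²) = 3136 mm^2
Q = A × v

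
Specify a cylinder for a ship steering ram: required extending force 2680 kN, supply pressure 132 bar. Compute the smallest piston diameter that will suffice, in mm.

D ≈ 508 mm

Extension force acts on the full piston face: F = P × (π/4)D².
D = √(4F / (πP)) = √(4 × 2680 kN / (π × 132 bar))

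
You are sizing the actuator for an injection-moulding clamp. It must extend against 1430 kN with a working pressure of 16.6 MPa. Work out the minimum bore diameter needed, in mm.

D ≈ 331 mm

Extension force acts on the full piston face: F = P × (π/4)D².
D = √(4F / (πP)) = √(4 × 1430 kN / (π × 16.6 MPa))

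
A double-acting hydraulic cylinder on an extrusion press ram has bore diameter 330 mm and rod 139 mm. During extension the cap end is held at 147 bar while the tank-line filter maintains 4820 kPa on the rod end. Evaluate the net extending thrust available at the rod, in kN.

F ≈ 918 kN

Cap-side area A_cap = π/4 × (330 mm)² = 85530 mm^2
Rod-side annular area A_ann = π/4 × (330² − 139²) = 70360 mm^2
Net thrust = P_cap·A_cap − P_rod·A_ann = 1257 kN − 339.1 kN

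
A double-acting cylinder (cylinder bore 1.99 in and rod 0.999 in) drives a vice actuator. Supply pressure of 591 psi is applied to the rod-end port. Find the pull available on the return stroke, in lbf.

Rod-side annular area A_ann = π/4 × (1.99² − 0.999²) = 2.326 in^2
On retraction the pressure acts on the annular area (bore minus rod).
F = P × A_ann

F ≈ 1370 lbf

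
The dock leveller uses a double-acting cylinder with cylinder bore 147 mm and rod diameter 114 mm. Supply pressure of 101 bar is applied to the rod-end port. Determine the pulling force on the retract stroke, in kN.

Rod-side annular area A_ann = π/4 × (147² − 114²) = 6765 mm^2
On retraction the pressure acts on the annular area (bore minus rod).
F = P × A_ann

F ≈ 68.3 kN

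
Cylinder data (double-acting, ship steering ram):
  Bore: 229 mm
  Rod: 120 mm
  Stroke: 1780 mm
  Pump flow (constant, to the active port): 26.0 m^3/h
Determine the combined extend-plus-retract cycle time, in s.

t ≈ 17.5 s

Cap-side area A_cap = π/4 × (229 mm)² = 41190 mm^2
Rod-side annular area A_ann = π/4 × (229² − 120²) = 29880 mm^2
t_ext = A_cap·L/Q = 10.15 s
t_ret = A_ann·L/Q = 7.364 s
t_cycle = t_ext + t_ret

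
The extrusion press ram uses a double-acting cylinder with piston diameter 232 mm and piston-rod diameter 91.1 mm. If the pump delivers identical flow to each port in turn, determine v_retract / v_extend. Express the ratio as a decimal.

v_ret/v_ext ≈ 1.18

Cap-side area A_cap = π/4 × (232 mm)² = 42270 mm^2
Rod-side annular area A_ann = π/4 × (232² − 91.1²) = 35760 mm^2
For equal Q, v ∝ 1/A, so v_ret/v_ext = A_cap/A_ann.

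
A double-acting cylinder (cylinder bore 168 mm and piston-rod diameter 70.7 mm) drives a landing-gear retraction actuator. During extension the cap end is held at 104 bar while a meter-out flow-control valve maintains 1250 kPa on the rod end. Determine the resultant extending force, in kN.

Cap-side area A_cap = π/4 × (168 mm)² = 22170 mm^2
Rod-side annular area A_ann = π/4 × (168² − 70.7²) = 18240 mm^2
Net thrust = P_cap·A_cap − P_rod·A_ann = 230.5 kN − 22.80 kN

F ≈ 208 kN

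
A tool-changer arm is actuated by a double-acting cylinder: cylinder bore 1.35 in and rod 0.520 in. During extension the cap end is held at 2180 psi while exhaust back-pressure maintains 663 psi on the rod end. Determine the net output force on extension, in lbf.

F ≈ 2310 lbf

Cap-side area A_cap = π/4 × (1.35 in)² = 1.431 in^2
Rod-side annular area A_ann = π/4 × (1.35² − 0.520²) = 1.219 in^2
Net thrust = P_cap·A_cap − P_rod·A_ann = 3120 lbf − 808.2 lbf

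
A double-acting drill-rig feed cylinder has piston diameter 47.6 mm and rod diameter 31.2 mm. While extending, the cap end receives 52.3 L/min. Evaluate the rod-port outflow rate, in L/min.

Cap-side area A_cap = π/4 × (47.6 mm)² = 1780 mm^2
Rod-side annular area A_ann = π/4 × (47.6² − 31.2²) = 1015 mm^2
Piston speed v = Q_in/A_cap; rod-end outflow Q_out = v × A_ann = Q_in × A_ann/A_cap.

Q_out ≈ 29.8 L/min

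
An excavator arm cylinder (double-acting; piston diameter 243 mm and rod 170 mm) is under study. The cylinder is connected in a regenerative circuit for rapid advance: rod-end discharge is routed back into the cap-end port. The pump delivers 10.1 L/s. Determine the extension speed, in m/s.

v ≈ 0.445 m/s

In regeneration the rod-end outflow joins the pump flow into the cap end, so the net volume the pump must supply per unit advance equals the rod cross-section area.
Rod cross-section A_rod = π/4 × (170 mm)² = 22700 mm^2
v = Q_pump / A_rod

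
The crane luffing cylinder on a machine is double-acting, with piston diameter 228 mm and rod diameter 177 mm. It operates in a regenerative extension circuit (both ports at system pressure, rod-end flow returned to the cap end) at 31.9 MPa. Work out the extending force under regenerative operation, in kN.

With equal pressure on both faces, forces on the annular region cancel; the net push is pressure × rod cross-section.
Rod cross-section A_rod = π/4 × (177 mm)² = 24610 mm^2
F = P × A_rod

F ≈ 785 kN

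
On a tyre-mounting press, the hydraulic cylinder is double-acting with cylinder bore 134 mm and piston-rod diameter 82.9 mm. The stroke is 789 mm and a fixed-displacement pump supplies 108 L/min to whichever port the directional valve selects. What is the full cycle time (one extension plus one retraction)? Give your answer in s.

Cap-side area A_cap = π/4 × (134 mm)² = 14100 mm^2
Rod-side annular area A_ann = π/4 × (134² − 82.9²) = 8705 mm^2
t_ext = A_cap·L/Q = 6.182 s
t_ret = A_ann·L/Q = 3.816 s
t_cycle = t_ext + t_ret

t ≈ 10.0 s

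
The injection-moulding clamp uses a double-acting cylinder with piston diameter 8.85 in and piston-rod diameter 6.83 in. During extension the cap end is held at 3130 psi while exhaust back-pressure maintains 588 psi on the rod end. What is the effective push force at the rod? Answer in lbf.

F ≈ 1.78e5 lbf

Cap-side area A_cap = π/4 × (8.85 in)² = 61.51 in^2
Rod-side annular area A_ann = π/4 × (8.85² − 6.83²) = 24.88 in^2
Net thrust = P_cap·A_cap − P_rod·A_ann = 1.925e5 lbf − 14630 lbf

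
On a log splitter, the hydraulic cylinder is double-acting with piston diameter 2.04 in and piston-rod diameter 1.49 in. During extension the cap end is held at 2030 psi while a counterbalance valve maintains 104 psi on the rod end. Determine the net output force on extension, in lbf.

Cap-side area A_cap = π/4 × (2.04 in)² = 3.269 in^2
Rod-side annular area A_ann = π/4 × (2.04² − 1.49²) = 1.525 in^2
Net thrust = P_cap·A_cap − P_rod·A_ann = 6635 lbf − 158.6 lbf

F ≈ 6480 lbf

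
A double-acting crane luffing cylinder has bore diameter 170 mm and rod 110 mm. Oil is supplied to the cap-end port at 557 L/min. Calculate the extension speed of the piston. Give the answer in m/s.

Cap-side area A_cap = π/4 × (170 mm)² = 22700 mm^2
v = Q / A

v ≈ 0.409 m/s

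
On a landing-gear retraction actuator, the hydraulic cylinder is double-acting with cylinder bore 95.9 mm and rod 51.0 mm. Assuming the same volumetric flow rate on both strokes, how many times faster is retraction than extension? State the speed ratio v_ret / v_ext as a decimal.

v_ret/v_ext ≈ 1.39

Cap-side area A_cap = π/4 × (95.9 mm)² = 7223 mm^2
Rod-side annular area A_ann = π/4 × (95.9² − 51.0²) = 5180 mm^2
For equal Q, v ∝ 1/A, so v_ret/v_ext = A_cap/A_ann.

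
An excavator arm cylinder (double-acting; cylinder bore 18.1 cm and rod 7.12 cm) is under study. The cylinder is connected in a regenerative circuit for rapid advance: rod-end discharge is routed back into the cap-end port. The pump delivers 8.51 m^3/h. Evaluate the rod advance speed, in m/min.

v ≈ 35.6 m/min

In regeneration the rod-end outflow joins the pump flow into the cap end, so the net volume the pump must supply per unit advance equals the rod cross-section area.
Rod cross-section A_rod = π/4 × (7.12 cm)² = 39.82 cm^2
v = Q_pump / A_rod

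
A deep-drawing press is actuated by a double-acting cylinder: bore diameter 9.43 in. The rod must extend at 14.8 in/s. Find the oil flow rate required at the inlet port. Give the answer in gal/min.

Cap-side area A_cap = π/4 × (9.43 in)² = 69.84 in^2
Q = A × v

Q ≈ 268 gal/min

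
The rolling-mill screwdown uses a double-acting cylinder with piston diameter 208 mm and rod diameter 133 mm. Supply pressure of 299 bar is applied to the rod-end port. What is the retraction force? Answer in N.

Rod-side annular area A_ann = π/4 × (208² − 133²) = 20090 mm^2
On retraction the pressure acts on the annular area (bore minus rod).
F = P × A_ann

F ≈ 6.01e5 N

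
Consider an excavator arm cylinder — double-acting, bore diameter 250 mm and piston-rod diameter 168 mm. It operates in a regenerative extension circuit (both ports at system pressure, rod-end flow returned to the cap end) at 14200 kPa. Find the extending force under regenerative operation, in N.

F ≈ 3.15e5 N

With equal pressure on both faces, forces on the annular region cancel; the net push is pressure × rod cross-section.
Rod cross-section A_rod = π/4 × (168 mm)² = 22170 mm^2
F = P × A_rod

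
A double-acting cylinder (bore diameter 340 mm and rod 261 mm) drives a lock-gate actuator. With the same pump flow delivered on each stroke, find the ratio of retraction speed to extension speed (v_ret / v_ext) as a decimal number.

Cap-side area A_cap = π/4 × (340 mm)² = 90790 mm^2
Rod-side annular area A_ann = π/4 × (340² − 261²) = 37290 mm^2
For equal Q, v ∝ 1/A, so v_ret/v_ext = A_cap/A_ann.

v_ret/v_ext ≈ 2.43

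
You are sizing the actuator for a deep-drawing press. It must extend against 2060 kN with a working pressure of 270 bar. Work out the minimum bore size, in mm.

D ≈ 312 mm

Extension force acts on the full piston face: F = P × (π/4)D².
D = √(4F / (πP)) = √(4 × 2060 kN / (π × 270 bar))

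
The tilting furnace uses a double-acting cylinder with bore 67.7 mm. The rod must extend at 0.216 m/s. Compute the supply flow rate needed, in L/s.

Cap-side area A_cap = π/4 × (67.7 mm)² = 3600 mm^2
Q = A × v

Q ≈ 0.778 L/s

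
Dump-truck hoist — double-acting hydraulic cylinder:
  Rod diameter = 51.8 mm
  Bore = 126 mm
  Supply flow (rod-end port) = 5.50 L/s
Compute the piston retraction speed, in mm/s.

Rod-side annular area A_ann = π/4 × (126² − 51.8²) = 10360 mm^2
Flow into the rod-end port fills the annular volume.
v = Q / A

v ≈ 531 mm/s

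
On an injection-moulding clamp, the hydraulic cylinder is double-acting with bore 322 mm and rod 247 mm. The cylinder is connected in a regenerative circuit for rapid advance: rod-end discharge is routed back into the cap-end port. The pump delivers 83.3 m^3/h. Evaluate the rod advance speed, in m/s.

In regeneration the rod-end outflow joins the pump flow into the cap end, so the net volume the pump must supply per unit advance equals the rod cross-section area.
Rod cross-section A_rod = π/4 × (247 mm)² = 47920 mm^2
v = Q_pump / A_rod

v ≈ 0.483 m/s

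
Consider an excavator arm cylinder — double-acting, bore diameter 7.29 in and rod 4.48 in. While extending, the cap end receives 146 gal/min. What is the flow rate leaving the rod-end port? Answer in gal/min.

Cap-side area A_cap = π/4 × (7.29 in)² = 41.74 in^2
Rod-side annular area A_ann = π/4 × (7.29² − 4.48²) = 25.98 in^2
Piston speed v = Q_in/A_cap; rod-end outflow Q_out = v × A_ann = Q_in × A_ann/A_cap.

Q_out ≈ 90.9 gal/min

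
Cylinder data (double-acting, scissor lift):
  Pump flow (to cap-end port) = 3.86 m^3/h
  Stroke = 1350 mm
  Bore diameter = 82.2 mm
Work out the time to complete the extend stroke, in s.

Cap-side area A_cap = π/4 × (82.2 mm)² = 5307 mm^2
Swept volume V = A × L; t = V / Q = A·L / Q

t ≈ 6.68 s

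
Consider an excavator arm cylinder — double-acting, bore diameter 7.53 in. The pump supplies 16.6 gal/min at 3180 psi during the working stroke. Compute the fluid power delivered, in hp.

Hydraulic power = P × Q

W ≈ 30.8 hp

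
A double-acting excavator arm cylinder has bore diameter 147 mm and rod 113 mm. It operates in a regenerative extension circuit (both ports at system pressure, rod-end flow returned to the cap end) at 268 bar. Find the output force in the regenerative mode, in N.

F ≈ 2.69e5 N

With equal pressure on both faces, forces on the annular region cancel; the net push is pressure × rod cross-section.
Rod cross-section A_rod = π/4 × (113 mm)² = 10030 mm^2
F = P × A_rod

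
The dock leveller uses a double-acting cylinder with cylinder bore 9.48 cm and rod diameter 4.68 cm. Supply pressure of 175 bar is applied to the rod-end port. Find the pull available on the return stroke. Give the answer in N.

Rod-side annular area A_ann = π/4 × (9.48² − 4.68²) = 53.38 cm^2
On retraction the pressure acts on the annular area (bore minus rod).
F = P × A_ann

F ≈ 93400 N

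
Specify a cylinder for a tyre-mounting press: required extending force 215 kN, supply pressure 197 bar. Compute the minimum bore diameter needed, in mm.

D ≈ 118 mm

Extension force acts on the full piston face: F = P × (π/4)D².
D = √(4F / (πP)) = √(4 × 215 kN / (π × 197 bar))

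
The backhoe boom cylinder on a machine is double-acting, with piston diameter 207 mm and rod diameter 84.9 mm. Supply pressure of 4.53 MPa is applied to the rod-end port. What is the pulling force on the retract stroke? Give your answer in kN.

F ≈ 127 kN

Rod-side annular area A_ann = π/4 × (207² − 84.9²) = 27990 mm^2
On retraction the pressure acts on the annular area (bore minus rod).
F = P × A_ann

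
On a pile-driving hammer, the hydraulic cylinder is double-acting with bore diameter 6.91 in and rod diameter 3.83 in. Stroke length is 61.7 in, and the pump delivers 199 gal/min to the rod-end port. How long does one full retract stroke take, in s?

t ≈ 2.09 s

Rod-side annular area A_ann = π/4 × (6.91² − 3.83²) = 25.98 in^2
Swept volume V = A × L; t = V / Q = A·L / Q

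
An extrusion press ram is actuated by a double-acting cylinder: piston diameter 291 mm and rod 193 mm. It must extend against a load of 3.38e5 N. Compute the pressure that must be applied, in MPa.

Cap-side area A_cap = π/4 × (291 mm)² = 66510 mm^2
P = F / A = 3.38e5 N / A

P ≈ 5.08 MPa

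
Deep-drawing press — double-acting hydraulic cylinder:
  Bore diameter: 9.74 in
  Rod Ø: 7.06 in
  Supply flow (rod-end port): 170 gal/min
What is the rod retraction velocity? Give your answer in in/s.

Rod-side annular area A_ann = π/4 × (9.74² − 7.06²) = 35.36 in^2
Flow into the rod-end port fills the annular volume.
v = Q / A

v ≈ 18.5 in/s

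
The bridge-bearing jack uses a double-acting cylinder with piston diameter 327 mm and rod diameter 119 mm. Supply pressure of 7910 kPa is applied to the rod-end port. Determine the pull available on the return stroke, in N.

Rod-side annular area A_ann = π/4 × (327² − 119²) = 72860 mm^2
On retraction the pressure acts on the annular area (bore minus rod).
F = P × A_ann

F ≈ 5.76e5 N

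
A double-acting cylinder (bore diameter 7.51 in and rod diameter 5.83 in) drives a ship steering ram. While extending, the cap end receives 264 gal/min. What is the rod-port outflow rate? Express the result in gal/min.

Q_out ≈ 105 gal/min

Cap-side area A_cap = π/4 × (7.51 in)² = 44.30 in^2
Rod-side annular area A_ann = π/4 × (7.51² − 5.83²) = 17.60 in^2
Piston speed v = Q_in/A_cap; rod-end outflow Q_out = v × A_ann = Q_in × A_ann/A_cap.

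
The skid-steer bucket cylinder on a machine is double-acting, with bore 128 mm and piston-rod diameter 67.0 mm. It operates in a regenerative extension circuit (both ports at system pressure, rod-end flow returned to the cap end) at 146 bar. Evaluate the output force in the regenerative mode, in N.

F ≈ 51500 N

With equal pressure on both faces, forces on the annular region cancel; the net push is pressure × rod cross-section.
Rod cross-section A_rod = π/4 × (67.0 mm)² = 3526 mm^2
F = P × A_rod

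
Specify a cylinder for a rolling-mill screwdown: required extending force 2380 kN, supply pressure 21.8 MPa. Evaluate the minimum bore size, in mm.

D ≈ 373 mm

Extension force acts on the full piston face: F = P × (π/4)D².
D = √(4F / (πP)) = √(4 × 2380 kN / (π × 21.8 MPa))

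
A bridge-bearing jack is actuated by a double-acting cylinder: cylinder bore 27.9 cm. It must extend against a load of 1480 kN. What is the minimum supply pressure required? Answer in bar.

P ≈ 242 bar

Cap-side area A_cap = π/4 × (27.9 cm)² = 611.4 cm^2
P = F / A = 1480 kN / A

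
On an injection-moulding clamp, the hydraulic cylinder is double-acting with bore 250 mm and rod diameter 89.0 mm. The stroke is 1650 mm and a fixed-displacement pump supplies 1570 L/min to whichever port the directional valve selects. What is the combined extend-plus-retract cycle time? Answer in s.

t ≈ 5.80 s

Cap-side area A_cap = π/4 × (250 mm)² = 49090 mm^2
Rod-side annular area A_ann = π/4 × (250² − 89.0²) = 42870 mm^2
t_ext = A_cap·L/Q = 3.095 s
t_ret = A_ann·L/Q = 2.703 s
t_cycle = t_ext + t_ret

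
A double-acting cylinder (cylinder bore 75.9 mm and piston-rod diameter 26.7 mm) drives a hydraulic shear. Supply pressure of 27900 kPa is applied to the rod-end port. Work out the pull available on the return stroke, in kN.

F ≈ 111 kN

Rod-side annular area A_ann = π/4 × (75.9² − 26.7²) = 3965 mm^2
On retraction the pressure acts on the annular area (bore minus rod).
F = P × A_ann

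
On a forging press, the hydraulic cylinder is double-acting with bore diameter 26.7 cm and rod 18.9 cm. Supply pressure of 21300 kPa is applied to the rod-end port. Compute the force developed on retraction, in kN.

F ≈ 595 kN

Rod-side annular area A_ann = π/4 × (26.7² − 18.9²) = 279.4 cm^2
On retraction the pressure acts on the annular area (bore minus rod).
F = P × A_ann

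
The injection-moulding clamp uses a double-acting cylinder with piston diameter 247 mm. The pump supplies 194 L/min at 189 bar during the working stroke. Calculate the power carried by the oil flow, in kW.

W ≈ 61.1 kW

Hydraulic power = P × Q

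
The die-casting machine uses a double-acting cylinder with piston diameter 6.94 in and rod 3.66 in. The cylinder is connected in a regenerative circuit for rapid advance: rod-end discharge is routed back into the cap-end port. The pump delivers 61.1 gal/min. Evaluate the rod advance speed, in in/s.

v ≈ 22.4 in/s

In regeneration the rod-end outflow joins the pump flow into the cap end, so the net volume the pump must supply per unit advance equals the rod cross-section area.
Rod cross-section A_rod = π/4 × (3.66 in)² = 10.52 in^2
v = Q_pump / A_rod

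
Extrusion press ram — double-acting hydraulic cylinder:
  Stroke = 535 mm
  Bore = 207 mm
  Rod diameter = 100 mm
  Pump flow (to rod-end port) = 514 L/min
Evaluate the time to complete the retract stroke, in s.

t ≈ 1.61 s

Rod-side annular area A_ann = π/4 × (207² − 100²) = 25800 mm^2
Swept volume V = A × L; t = V / Q = A·L / Q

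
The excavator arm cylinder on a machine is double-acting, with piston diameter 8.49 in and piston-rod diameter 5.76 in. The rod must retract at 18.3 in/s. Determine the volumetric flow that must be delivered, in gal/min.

Rod-side annular area A_ann = π/4 × (8.49² − 5.76²) = 30.55 in^2
Q = A × v

Q ≈ 145 gal/min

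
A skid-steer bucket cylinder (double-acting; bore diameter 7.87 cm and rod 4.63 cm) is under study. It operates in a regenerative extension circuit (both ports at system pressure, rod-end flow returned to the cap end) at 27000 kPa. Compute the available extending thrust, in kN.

With equal pressure on both faces, forces on the annular region cancel; the net push is pressure × rod cross-section.
Rod cross-section A_rod = π/4 × (4.63 cm)² = 16.84 cm^2
F = P × A_rod

F ≈ 45.5 kN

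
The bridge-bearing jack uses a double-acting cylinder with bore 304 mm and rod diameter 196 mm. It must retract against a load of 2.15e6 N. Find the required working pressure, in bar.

Rod-side annular area A_ann = π/4 × (304² − 196²) = 42410 mm^2
Retraction: pressure acts on the annular area.
P = F / A = 2.15e6 N / A

P ≈ 507 bar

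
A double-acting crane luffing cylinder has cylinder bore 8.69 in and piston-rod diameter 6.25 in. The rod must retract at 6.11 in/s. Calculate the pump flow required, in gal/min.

Q ≈ 45.4 gal/min

Rod-side annular area A_ann = π/4 × (8.69² − 6.25²) = 28.63 in^2
Q = A × v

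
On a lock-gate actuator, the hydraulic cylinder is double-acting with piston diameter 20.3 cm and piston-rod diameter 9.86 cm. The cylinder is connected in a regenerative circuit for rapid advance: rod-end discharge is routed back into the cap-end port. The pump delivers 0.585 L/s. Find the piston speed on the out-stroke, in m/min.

In regeneration the rod-end outflow joins the pump flow into the cap end, so the net volume the pump must supply per unit advance equals the rod cross-section area.
Rod cross-section A_rod = π/4 × (9.86 cm)² = 76.36 cm^2
v = Q_pump / A_rod

v ≈ 4.60 m/min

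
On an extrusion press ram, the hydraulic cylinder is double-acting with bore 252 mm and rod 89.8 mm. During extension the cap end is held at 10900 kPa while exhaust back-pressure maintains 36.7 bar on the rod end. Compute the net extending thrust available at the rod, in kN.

Cap-side area A_cap = π/4 × (252 mm)² = 49880 mm^2
Rod-side annular area A_ann = π/4 × (252² − 89.8²) = 43540 mm^2
Net thrust = P_cap·A_cap − P_rod·A_ann = 543.6 kN − 159.8 kN

F ≈ 384 kN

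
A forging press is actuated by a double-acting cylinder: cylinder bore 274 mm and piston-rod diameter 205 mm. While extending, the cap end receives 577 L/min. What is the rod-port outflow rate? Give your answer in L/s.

Q_out ≈ 4.23 L/s

Cap-side area A_cap = π/4 × (274 mm)² = 58960 mm^2
Rod-side annular area A_ann = π/4 × (274² − 205²) = 25960 mm^2
Piston speed v = Q_in/A_cap; rod-end outflow Q_out = v × A_ann = Q_in × A_ann/A_cap.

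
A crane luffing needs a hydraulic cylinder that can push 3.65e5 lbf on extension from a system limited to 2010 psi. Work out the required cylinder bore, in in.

D ≈ 15.2 in

Extension force acts on the full piston face: F = P × (π/4)D².
D = √(4F / (πP)) = √(4 × 3.65e5 lbf / (π × 2010 psi))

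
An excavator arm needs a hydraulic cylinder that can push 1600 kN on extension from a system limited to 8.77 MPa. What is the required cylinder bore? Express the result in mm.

Extension force acts on the full piston face: F = P × (π/4)D².
D = √(4F / (πP)) = √(4 × 1600 kN / (π × 8.77 MPa))

D ≈ 482 mm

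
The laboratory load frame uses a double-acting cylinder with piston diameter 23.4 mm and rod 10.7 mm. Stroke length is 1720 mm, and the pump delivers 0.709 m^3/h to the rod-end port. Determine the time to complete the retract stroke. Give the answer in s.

Rod-side annular area A_ann = π/4 × (23.4² − 10.7²) = 340.1 mm^2
Swept volume V = A × L; t = V / Q = A·L / Q

t ≈ 2.97 s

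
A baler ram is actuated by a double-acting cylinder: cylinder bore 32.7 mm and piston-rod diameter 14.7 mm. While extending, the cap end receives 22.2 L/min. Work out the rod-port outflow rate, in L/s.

Q_out ≈ 0.295 L/s

Cap-side area A_cap = π/4 × (32.7 mm)² = 839.8 mm^2
Rod-side annular area A_ann = π/4 × (32.7² − 14.7²) = 670.1 mm^2
Piston speed v = Q_in/A_cap; rod-end outflow Q_out = v × A_ann = Q_in × A_ann/A_cap.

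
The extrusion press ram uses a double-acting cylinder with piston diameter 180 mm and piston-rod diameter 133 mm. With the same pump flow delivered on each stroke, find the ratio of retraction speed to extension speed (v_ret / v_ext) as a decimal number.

v_ret/v_ext ≈ 2.20

Cap-side area A_cap = π/4 × (180 mm)² = 25450 mm^2
Rod-side annular area A_ann = π/4 × (180² − 133²) = 11550 mm^2
For equal Q, v ∝ 1/A, so v_ret/v_ext = A_cap/A_ann.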